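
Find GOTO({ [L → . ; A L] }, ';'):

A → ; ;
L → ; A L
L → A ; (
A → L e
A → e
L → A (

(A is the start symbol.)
{ [A → . ; ;], [A → . L e], [A → . e], [L → . ; A L], [L → . A (], [L → . A ; (], [L → ; . A L] }

GOTO(I, ';') = CLOSURE({ [A → αX.β] : [A → α.Xβ] ∈ I, X = ';' })

Items with dot before ';', with the dot advanced:
  [L → . ; A L] → [L → ; . A L]
Closure of the advanced items:
  [L → ; . A L] has the dot before A: add [A → . ; ;], [A → . L e], [A → . e]
  [A → . L e] has the dot before L: add [L → . ; A L], [L → . A ; (], [L → . A (]

GOTO = { [A → . ; ;], [A → . L e], [A → . e], [L → . ; A L], [L → . A (], [L → . A ; (], [L → ; . A L] }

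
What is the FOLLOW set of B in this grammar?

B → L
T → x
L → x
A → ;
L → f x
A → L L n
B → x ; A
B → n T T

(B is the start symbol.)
B is the start symbol, so $ ∈ FOLLOW(B).
B does not occur on any right-hand side.

Taking the union: FOLLOW(B) = { $ }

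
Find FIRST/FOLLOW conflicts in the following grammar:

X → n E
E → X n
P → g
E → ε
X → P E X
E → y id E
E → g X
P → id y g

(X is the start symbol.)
A FIRST/FOLLOW conflict occurs when a non-terminal N has a nullable alternative N → β (β ⇒* ε) and another alternative N → α with FIRST(α) ∩ FOLLOW(N) ≠ ∅: on such a lookahead the parser cannot decide between expanding α and letting N vanish via β.

Nullable non-terminals: E.
FIRST sets used below: FIRST(X) = { 'g', 'id', 'n' }

E: nullable alternative(s) E → ε; FOLLOW(E) = { $, 'g', 'id', 'n' }
  E → X n: FIRST \ {ε} = { 'g', 'id', 'n' } — overlaps FOLLOW(E) on { 'g', 'id', 'n' }: CONFLICT
  E → ε: FIRST \ {ε} = { } — this is the only nullable alternative, skip
  E → y id E: FIRST \ {ε} = { 'y' } — disjoint from FOLLOW(E)
  E → g X: FIRST \ {ε} = { 'g' } — overlaps FOLLOW(E) on { 'g' }: CONFLICT

P, X have no nullable alternative, so no FIRST/FOLLOW check is needed there.

So the grammar has 2 FIRST/FOLLOW conflicts (marked CONFLICT above).

Answer: Yes. E → X n with FOLLOW(E) on { 'g', 'id', 'n' }; E → g X with FOLLOW(E) on { 'g' }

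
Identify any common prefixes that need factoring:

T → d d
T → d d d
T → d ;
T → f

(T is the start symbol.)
Left-factoring is needed when two productions for the same non-terminal
share a common prefix on the right-hand side.

Productions for T:
  T → d d
  T → d d d
  T → d ;
  T → f

Found common prefix 'd' in productions for T

Answer: Yes, T has productions with common prefix 'd'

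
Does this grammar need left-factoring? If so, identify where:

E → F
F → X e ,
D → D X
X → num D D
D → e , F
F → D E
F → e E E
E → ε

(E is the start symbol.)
Left-factoring is needed when two productions for the same non-terminal
share a common prefix on the right-hand side.

Productions for E:
  E → F
  E → ε
Productions for F:
  F → X e ,
  F → D E
  F → e E E
Productions for D:
  D → D X
  D → e , F

No common prefixes found.

Answer: No, left-factoring is not needed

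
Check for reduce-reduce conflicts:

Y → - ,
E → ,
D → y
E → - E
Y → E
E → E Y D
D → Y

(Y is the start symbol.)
Yes — I9: [E → , .] vs [Y → - , .]

A reduce-reduce conflict occurs when an LR(0) state has two complete items [A → α .] and [B → β .] — both call for a reduction, and with no lookahead the parser cannot choose between them.

Augment with Y' → Y and build the canonical LR(0) collection (I0 = CLOSURE({[Y' → . Y]}), then GOTO on every symbol after a dot until no new states appear). It has 12 states:
  I0: { [E → . ,], [E → . - E], [E → . E Y D], [Y → . - ,], [Y → . E], [Y' → . Y] }  — shift
  I1: { [E → , .] }  — reduce
  I2: { [E → - . E], [E → . ,], [E → . - E], [E → . E Y D], [Y → - . ,] }  — shift
  I3: { [E → . ,], [E → . - E], [E → . E Y D], [E → E . Y D], [Y → . - ,], [Y → . E], [Y → E .] }  — shift, reduce
  I4: { [Y' → Y .] }  — accept
  I5: { [D → . Y], [D → . y], [E → . ,], [E → . - E], [E → . E Y D], [E → E Y . D], [Y → . - ,], [Y → . E] }  — shift
  I6: { [E → E Y D .] }  — reduce
  I7: { [D → Y .] }  — reduce
  I8: { [D → y .] }  — reduce
  I9: { [E → , .], [Y → - , .] }  — 2 reduces
  I10: { [E → - . E], [E → . ,], [E → . - E], [E → . E Y D] }  — shift
  I11: { [E → - E .], [E → . ,], [E → . - E], [E → . E Y D], [E → E . Y D], [Y → . - ,], [Y → . E] }  — shift, reduce

I9 contains complete items [E → , .], [Y → - , .] — reduce-reduce conflict.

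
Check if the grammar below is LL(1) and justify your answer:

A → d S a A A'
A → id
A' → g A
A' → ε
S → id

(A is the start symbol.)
No. Predict set conflict for A': { 'g' }

A grammar is LL(1) if for each non-terminal N with multiple productions, the predict sets of those productions are pairwise disjoint, where PREDICT(N → α) = (FIRST(α) \ {ε}) ∪ (FOLLOW(N) if α ⇒* ε).

Relevant sets:
  FOLLOW(A') = { $, 'g' }

For A:
  PREDICT(A → d S a A A') = { 'd' }
  PREDICT(A → id) = { 'id' }
For A':
  PREDICT(A' → g A) = { 'g' }
  PREDICT(A' → ε) = { $, 'g' }
S has a single production, so nothing to check there.

Conflict found: Predict set conflict for A': { 'g' }
The grammar is NOT LL(1).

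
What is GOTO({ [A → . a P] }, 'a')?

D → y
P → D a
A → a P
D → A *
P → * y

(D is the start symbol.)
{ [A → . a P], [A → a . P], [D → . A *], [D → . y], [P → . * y], [P → . D a] }

GOTO(I, 'a') = CLOSURE({ [A → αX.β] : [A → α.Xβ] ∈ I, X = 'a' })

Items with dot before 'a', with the dot advanced:
  [A → . a P] → [A → a . P]
Closure of the advanced items:
  [A → a . P] has the dot before P: add [P → . D a], [P → . * y]
  [P → . D a] has the dot before D: add [D → . y], [D → . A *]
  [D → . A *] has the dot before A: add [A → . a P]

GOTO = { [A → . a P], [A → a . P], [D → . A *], [D → . y], [P → . * y], [P → . D a] }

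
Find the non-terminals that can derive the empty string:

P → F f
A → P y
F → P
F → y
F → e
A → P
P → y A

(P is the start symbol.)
A non-terminal is nullable if it can derive ε (the empty string): either it has an ε-production, or it has a production whose right-hand side consists entirely of nullable non-terminals.

There are no ε-productions, so no non-terminal can derive ε.
No non-terminals are nullable.

Answer: None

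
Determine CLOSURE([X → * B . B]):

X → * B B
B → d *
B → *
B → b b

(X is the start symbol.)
{ [B → . *], [B → . b b], [B → . d *], [X → * B . B] }

Start with: [X → * B . B]
  [X → * B . B] has the dot before B: add [B → . d *], [B → . *], [B → . b b]
No further items can be added.

CLOSURE = { [B → . *], [B → . b b], [B → . d *], [X → * B . B] }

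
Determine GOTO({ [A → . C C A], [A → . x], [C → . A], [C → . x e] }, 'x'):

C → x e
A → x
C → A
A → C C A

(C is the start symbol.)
{ [A → x .], [C → x . e] }

GOTO(I, 'x') = CLOSURE({ [A → αX.β] : [A → α.Xβ] ∈ I, X = 'x' })

Items with dot before 'x', with the dot advanced:
  [A → . x] → [A → x .]
  [C → . x e] → [C → x . e]
Closure adds nothing (no advanced item has the dot before a non-terminal).

GOTO = { [A → x .], [C → x . e] }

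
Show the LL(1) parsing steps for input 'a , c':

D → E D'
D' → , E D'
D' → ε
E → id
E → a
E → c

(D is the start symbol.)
Stack is shown with the top on the left.

Stack     Input    Action
-------------------------
D $       a , c $  output D → E D'
E D' $    a , c $  output E → a
a D' $    a , c $  match 'a'
D' $      , c $    output D' → , E D'
, E D' $  , c $    match ','
E D' $    c $      output E → c
c D' $    c $      match 'c'
D' $      $        output D' → ε
$         $        accept

The string is accepted.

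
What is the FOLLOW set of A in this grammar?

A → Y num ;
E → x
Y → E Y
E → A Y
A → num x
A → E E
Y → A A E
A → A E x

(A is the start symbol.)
To compute FOLLOW(A), find every occurrence of A on a right-hand side N → α A β: add FIRST(β) \ {ε}, and if β is empty or nullable also add FOLLOW(N). Iterate to a fixed point.

A is the start symbol, so $ ∈ FOLLOW(A).
In E → A Y: A is followed by Y, add FIRST(Y) \ {ε} = { 'num', 'x' }
In Y → A A E: A is followed by A E, add FIRST(A E) \ {ε} = { 'num', 'x' }
In Y → A A E: A is followed by E, add FIRST(E) \ {ε} = { 'num', 'x' }
In A → A E x: A is followed by E x, add FIRST(E x) \ {ε} = { 'num', 'x' }

Taking the union: FOLLOW(A) = { $, 'num', 'x' }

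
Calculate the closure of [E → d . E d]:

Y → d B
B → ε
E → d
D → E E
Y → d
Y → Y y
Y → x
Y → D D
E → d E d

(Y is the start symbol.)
{ [E → . d E d], [E → . d], [E → d . E d] }

To compute CLOSURE, for each item [A → α.Bβ] where B is a non-terminal, add [B → .γ] for all productions B → γ; repeat for the newly added items until nothing changes.

Start with: [E → d . E d]
  [E → d . E d] has the dot before E: add [E → . d], [E → . d E d]
No further items can be added.

CLOSURE = { [E → . d E d], [E → . d], [E → d . E d] }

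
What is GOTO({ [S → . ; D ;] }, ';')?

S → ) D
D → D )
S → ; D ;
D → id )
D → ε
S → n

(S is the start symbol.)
GOTO(I, ';') = CLOSURE({ [A → αX.β] : [A → α.Xβ] ∈ I, X = ';' })

Items with dot before ';', with the dot advanced:
  [S → . ; D ;] → [S → ; . D ;]
Closure of the advanced items:
  [S → ; . D ;] has the dot before D: add [D → . D )], [D → . id )], [D → .]

GOTO = { [D → . D )], [D → . id )], [D → .], [S → ; . D ;] }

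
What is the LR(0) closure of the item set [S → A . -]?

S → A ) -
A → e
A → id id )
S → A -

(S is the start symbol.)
{ [S → A . -] }

To compute CLOSURE, for each item [A → α.Bβ] where B is a non-terminal, add [B → .γ] for all productions B → γ; repeat for the newly added items until nothing changes.

Start with: [S → A . -]
The dot precedes the terminal '-', so nothing is added.

CLOSURE = { [S → A . -] }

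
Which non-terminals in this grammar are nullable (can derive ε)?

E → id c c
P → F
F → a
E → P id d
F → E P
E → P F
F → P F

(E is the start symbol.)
None

A non-terminal is nullable if it can derive ε (the empty string): either it has an ε-production, or it has a production whose right-hand side consists entirely of nullable non-terminals.

There are no ε-productions, so no non-terminal can derive ε.
No non-terminals are nullable.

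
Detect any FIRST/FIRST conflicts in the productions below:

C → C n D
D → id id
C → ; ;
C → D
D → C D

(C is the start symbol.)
Yes. C → C n D / C → ';' ';' on { ';' }; C → C n D / C → D on { ';', 'id' }; C → ';' ';' / C → D on { ';' }; D → id id / D → C D on { 'id' }

FIRST sets of the non-terminals at (or reachable through a nullable prefix from) the front of some alternative:
  FIRST(C) = { ';', 'id' }
  FIRST(D) = { ';', 'id' }

Productions for C:
  C → C n D: FIRST = { ';', 'id' }
  C → ; ;: FIRST = { ';' }
  C → D: FIRST = { ';', 'id' }
Productions for D:
  D → id id: FIRST = { 'id' }
  D → C D: FIRST = { ';', 'id' }

Conflict for C: C → C n D and C → ; ;
  Overlap: { ';' }
Conflict for C: C → C n D and C → D
  Overlap: { ';', 'id' }
Conflict for C: C → ; ; and C → D
  Overlap: { ';' }
Conflict for D: D → id id and D → C D
  Overlap: { 'id' }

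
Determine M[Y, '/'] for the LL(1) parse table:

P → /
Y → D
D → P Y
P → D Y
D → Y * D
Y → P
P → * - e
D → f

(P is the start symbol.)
To find M[Y, '/'], we find productions for Y where '/' is in the predict set (PREDICT(N → α) = (FIRST(α) \ {ε}) ∪ (FOLLOW(N) if α ⇒* ε)).

Relevant sets:
  FIRST(D) = { '*', '/', 'f' }
  FIRST(P) = { '*', '/', 'f' }

Y → D: PREDICT = { '*', '/', 'f' }
  '/' is in predict set, so this production goes in M[Y, '/']
Y → P: PREDICT = { '*', '/', 'f' }
  '/' is in predict set, so this production goes in M[Y, '/']

M[Y, '/'] = Y → D, Y → P  (a multiply-defined cell — the grammar is not LL(1))

Answer: Y → D, Y → P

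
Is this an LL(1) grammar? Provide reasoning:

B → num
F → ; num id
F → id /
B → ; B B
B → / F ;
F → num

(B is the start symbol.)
Yes, the grammar is LL(1).

A grammar is LL(1) if for each non-terminal N with multiple productions, the predict sets of those productions are pairwise disjoint, where PREDICT(N → α) = (FIRST(α) \ {ε}) ∪ (FOLLOW(N) if α ⇒* ε).

For B:
  PREDICT(B → num) = { 'num' }
  PREDICT(B → ';' B B) = { ';' }
  PREDICT(B → '/' F ';') = { '/' }
For F:
  PREDICT(F → ';' num id) = { ';' }
  PREDICT(F → id '/') = { 'id' }
  PREDICT(F → num) = { 'num' }

All predict sets are disjoint. The grammar IS LL(1).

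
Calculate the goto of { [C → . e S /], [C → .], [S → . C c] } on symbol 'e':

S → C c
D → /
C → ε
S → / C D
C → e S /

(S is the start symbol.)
GOTO(I, 'e') = CLOSURE({ [A → αX.β] : [A → α.Xβ] ∈ I, X = 'e' })

Items with dot before 'e', with the dot advanced:
  [C → . e S /] → [C → e . S /]
Closure of the advanced items:
  [C → e . S /] has the dot before S: add [S → . C c], [S → . / C D]
  [S → . C c] has the dot before C: add [C → .], [C → . e S /]

GOTO = { [C → . e S /], [C → .], [C → e . S /], [S → . / C D], [S → . C c] }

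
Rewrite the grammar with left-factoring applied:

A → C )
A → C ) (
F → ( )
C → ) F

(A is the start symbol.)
Left-factoring transforms A → αβ₁ | αβ₂ into A → αA' and A' → β₁ | β₂
(α is the longest common prefix among the alternatives). Repeat until
no nonterminal has two alternatives with a common prefix.

Round 1: A has alternatives sharing prefix 'C )'. Introduce A': A → C ) A'
  Add: A' → ε
  Add: A' → (

No remaining common prefixes — done.

Resulting grammar:
A → C ) A'
A' → ε
A' → (
F → ( )
C → ) F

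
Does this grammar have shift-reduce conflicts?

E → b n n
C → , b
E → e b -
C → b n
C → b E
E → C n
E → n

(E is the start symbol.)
Yes — I10: [C → b n .] vs [E → b n . n]

Augment with E' → E and build the canonical LR(0) collection (I0 = CLOSURE({[E' → . E]}), then GOTO on every symbol after a dot until no new states appear). It has 14 states:
  I0: { [C → . , b], [C → . b E], [C → . b n], [E → . C n], [E → . b n n], [E → . e b -], [E → . n], [E' → . E] }  — shift
  I1: { [C → , . b] }  — shift
  I2: { [E → C . n] }  — shift
  I3: { [E' → E .] }  — accept
  I4: { [C → . , b], [C → . b E], [C → . b n], [C → b . E], [C → b . n], [E → . C n], [E → . b n n], [E → . e b -], [E → . n], [E → b . n n] }  — shift
  I5: { [E → e . b -] }  — shift
  I6: { [E → n .] }  — reduce
  I7: { [E → e b . -] }  — shift
  I8: { [E → e b - .] }  — reduce
  I9: { [C → b E .] }  — reduce
  I10: { [C → b n .], [E → b n . n], [E → n .] }  — shift, 2 reduces
  I11: { [E → b n n .] }  — reduce
  I12: { [E → C n .] }  — reduce
  I13: { [C → , b .] }  — reduce

I10 contains reduce items [C → b n .], [E → n .] and shift item [E → b n . n] — shift-reduce conflict.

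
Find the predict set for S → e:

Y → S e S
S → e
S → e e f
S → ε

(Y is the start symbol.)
{ 'e' }

PREDICT(S → e) = (FIRST(RHS) \ {ε}) ∪ (FOLLOW(S) if ε ∈ FIRST(RHS), i.e. RHS ⇒* ε)
FIRST(e) = { 'e' }
ε ∉ FIRST(e), so FOLLOW(S) is not added.
PREDICT(S → e) = { 'e' }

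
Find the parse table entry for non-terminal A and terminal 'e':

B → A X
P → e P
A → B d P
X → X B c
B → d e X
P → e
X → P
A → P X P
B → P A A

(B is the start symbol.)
To find M[A, 'e'], we find productions for A where 'e' is in the predict set (PREDICT(N → α) = (FIRST(α) \ {ε}) ∪ (FOLLOW(N) if α ⇒* ε)).

Relevant sets:
  FIRST(B) = { 'd', 'e' }
  FIRST(P) = { 'e' }

A → B d P: PREDICT = { 'd', 'e' }
  'e' is in predict set, so this production goes in M[A, 'e']
A → P X P: PREDICT = { 'e' }
  'e' is in predict set, so this production goes in M[A, 'e']

M[A, 'e'] = A → B d P, A → P X P  (a multiply-defined cell — the grammar is not LL(1))

Answer: A → B d P, A → P X P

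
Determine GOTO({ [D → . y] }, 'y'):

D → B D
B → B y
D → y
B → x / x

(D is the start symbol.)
GOTO(I, 'y') = CLOSURE({ [A → αX.β] : [A → α.Xβ] ∈ I, X = 'y' })

Items with dot before 'y', with the dot advanced:
  [D → . y] → [D → y .]
Closure adds nothing (no advanced item has the dot before a non-terminal).

GOTO = { [D → y .] }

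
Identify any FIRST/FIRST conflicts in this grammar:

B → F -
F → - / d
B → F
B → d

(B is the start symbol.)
A FIRST/FIRST conflict occurs when two productions N → α and N → β for the same non-terminal have FIRST(α) ∩ FIRST(β) ≠ ∅ (with ε ∈ FIRST of a nullable right-hand side, so two nullable alternatives also conflict).

FIRST sets of the non-terminals at (or reachable through a nullable prefix from) the front of some alternative:
  FIRST(F) = { '-' }

Productions for B:
  B → F -: FIRST = { '-' }
  B → F: FIRST = { '-' }
  B → d: FIRST = { 'd' }
F has only one production, so no FIRST/FIRST conflict is possible there.

Conflict for B: B → F - and B → F
  Overlap: { '-' }

Answer: Yes. B → F '-' / B → F on { '-' }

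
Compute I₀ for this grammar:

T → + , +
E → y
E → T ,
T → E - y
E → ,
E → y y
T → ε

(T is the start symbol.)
{ [E → . ,], [E → . T ,], [E → . y y], [E → . y], [T → . + , +], [T → . E - y], [T → .], [T' → . T] }

First, augment the grammar with T' → T
I₀ = CLOSURE({ [T' → . T] }):
  [T' → . T] has the dot before T: add [T → . + , +], [T → . E - y], [T → .]
  [T → . E - y] has the dot before E: add [E → . y], [E → . T ,], [E → . ,], [E → . y y]
No further items can be added.

I₀ = { [E → . ,], [E → . T ,], [E → . y y], [E → . y], [T → . + , +], [T → . E - y], [T → .], [T' → . T] }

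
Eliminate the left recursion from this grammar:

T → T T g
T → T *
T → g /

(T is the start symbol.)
T → g / T'
T' → T g T'
T' → * T'
T' → ε

T is directly left-recursive. The standard transformation for
  A → A α₁ | ... | A α_m | β₁ | ... | β_n
is
  A  → β₁ A' | ... | β_n A'
  A' → α₁ A' | ... | α_m A' | ε

T → g / becomes T → g / T'
T → T T g becomes T' → T g T'
T → T * becomes T' → * T'
Add T' → ε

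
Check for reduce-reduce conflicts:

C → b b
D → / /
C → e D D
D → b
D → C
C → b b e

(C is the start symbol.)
A reduce-reduce conflict occurs when an LR(0) state has two complete items [A → α .] and [B → β .] — both call for a reduction, and with no lookahead the parser cannot choose between them.

Augment with C' → C and build the canonical LR(0) collection (I0 = CLOSURE({[C' → . C]}), then GOTO on every symbol after a dot until no new states appear). It has 12 states:
  I0: { [C → . b b e], [C → . b b], [C → . e D D], [C' → . C] }  — shift
  I1: { [C' → C .] }  — accept
  I2: { [C → b . b e], [C → b . b] }  — shift
  I3: { [C → . b b e], [C → . b b], [C → . e D D], [C → e . D D], [D → . / /], [D → . C], [D → . b] }  — shift
  I4: { [D → / . /] }  — shift
  I5: { [D → C .] }  — reduce
  I6: { [C → . b b e], [C → . b b], [C → . e D D], [C → e D . D], [D → . / /], [D → . C], [D → . b] }  — shift
  I7: { [C → b . b e], [C → b . b], [D → b .] }  — shift, reduce
  I8: { [C → b b . e], [C → b b .] }  — shift, reduce
  I9: { [C → b b e .] }  — reduce
  I10: { [C → e D D .] }  — reduce
  I11: { [D → / / .] }  — reduce

No state contains more than one complete item.

Answer: No reduce-reduce conflicts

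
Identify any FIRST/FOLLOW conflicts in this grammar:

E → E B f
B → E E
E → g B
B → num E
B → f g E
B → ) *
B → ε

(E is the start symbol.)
A FIRST/FOLLOW conflict occurs when a non-terminal N has a nullable alternative N → β (β ⇒* ε) and another alternative N → α with FIRST(α) ∩ FOLLOW(N) ≠ ∅: on such a lookahead the parser cannot decide between expanding α and letting N vanish via β.

Nullable non-terminals: B.
FIRST sets used below: FIRST(E) = { 'g' }

B: nullable alternative(s) B → ε; FOLLOW(B) = { $, ')', 'f', 'g', 'num' }
  B → E E: FIRST \ {ε} = { 'g' } — overlaps FOLLOW(B) on { 'g' }: CONFLICT
  B → num E: FIRST \ {ε} = { 'num' } — overlaps FOLLOW(B) on { 'num' }: CONFLICT
  B → f g E: FIRST \ {ε} = { 'f' } — overlaps FOLLOW(B) on { 'f' }: CONFLICT
  B → ) *: FIRST \ {ε} = { ')' } — overlaps FOLLOW(B) on { ')' }: CONFLICT
  B → ε: FIRST \ {ε} = { } — this is the only nullable alternative, skip

E has no nullable alternative, so no FIRST/FOLLOW check is needed there.

So the grammar has 4 FIRST/FOLLOW conflicts (marked CONFLICT above).

Answer: Yes. B → E E with FOLLOW(B) on { 'g' }; B → num E with FOLLOW(B) on { 'num' }; B → f g E with FOLLOW(B) on { 'f' }; B → ')' '*' with FOLLOW(B) on { ')' }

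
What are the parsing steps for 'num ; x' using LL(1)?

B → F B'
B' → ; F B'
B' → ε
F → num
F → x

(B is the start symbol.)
Stack is shown with the top on the left.

Stack     Input      Action
---------------------------
B $       num ; x $  output B → F B'
F B' $    num ; x $  output F → num
num B' $  num ; x $  match 'num'
B' $      ; x $      output B' → ; F B'
; F B' $  ; x $      match ';'
F B' $    x $        output F → x
x B' $    x $        match 'x'
B' $      $          output B' → ε
$         $          accept

The string is accepted.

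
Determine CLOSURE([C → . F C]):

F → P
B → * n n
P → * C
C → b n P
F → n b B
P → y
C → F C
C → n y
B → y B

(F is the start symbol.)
{ [C → . F C], [F → . P], [F → . n b B], [P → . * C], [P → . y] }

To compute CLOSURE, for each item [A → α.Bβ] where B is a non-terminal, add [B → .γ] for all productions B → γ; repeat for the newly added items until nothing changes.

Start with: [C → . F C]
  [C → . F C] has the dot before F: add [F → . P], [F → . n b B]
  [F → . P] has the dot before P: add [P → . * C], [P → . y]
No further items can be added.

CLOSURE = { [C → . F C], [F → . P], [F → . n b B], [P → . * C], [P → . y] }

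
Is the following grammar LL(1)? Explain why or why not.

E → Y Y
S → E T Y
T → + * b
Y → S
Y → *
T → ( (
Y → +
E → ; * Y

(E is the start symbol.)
No. Predict set conflict for E: { ';' }

A grammar is LL(1) if for each non-terminal N with multiple productions, the predict sets of those productions are pairwise disjoint, where PREDICT(N → α) = (FIRST(α) \ {ε}) ∪ (FOLLOW(N) if α ⇒* ε).

Relevant sets:
  FIRST(Y) = { '*', '+', ';' }
  FIRST(S) = { '*', '+', ';' }

For E:
  PREDICT(E → Y Y) = { '*', '+', ';' }
  PREDICT(E → ';' '*' Y) = { ';' }
For T:
  PREDICT(T → '+' '*' b) = { '+' }
  PREDICT(T → '(' '(') = { '(' }
For Y:
  PREDICT(Y → S) = { '*', '+', ';' }
  PREDICT(Y → '*') = { '*' }
  PREDICT(Y → '+') = { '+' }
S has a single production, so nothing to check there.

Conflict found: Predict set conflict for E: { ';' }
The grammar is NOT LL(1).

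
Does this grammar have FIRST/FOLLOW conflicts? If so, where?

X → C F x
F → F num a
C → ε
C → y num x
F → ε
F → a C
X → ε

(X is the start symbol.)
Nullable non-terminals: C, F, X.
FIRST sets used below: FIRST(F) = { 'a', 'num', ε }, FIRST(C) = { 'y', ε }

C: nullable alternative(s) C → ε; FOLLOW(C) = { 'a', 'num', 'x' }
  C → ε: FIRST \ {ε} = { } — this is the only nullable alternative, skip
  C → y num x: FIRST \ {ε} = { 'y' } — disjoint from FOLLOW(C)

F: nullable alternative(s) F → ε; FOLLOW(F) = { 'num', 'x' }
  F → F num a: FIRST \ {ε} = { 'a', 'num' } — overlaps FOLLOW(F) on { 'num' }: CONFLICT
  F → ε: FIRST \ {ε} = { } — this is the only nullable alternative, skip
  F → a C: FIRST \ {ε} = { 'a' } — disjoint from FOLLOW(F)

X: nullable alternative(s) X → ε; FOLLOW(X) = { $ }
  X → C F x: FIRST \ {ε} = { 'a', 'num', 'x', 'y' } — disjoint from FOLLOW(X)
  X → ε: FIRST \ {ε} = { } — this is the only nullable alternative, skip

So the grammar has 1 FIRST/FOLLOW conflict (marked CONFLICT above).

Answer: Yes. F → F num a with FOLLOW(F) on { 'num' }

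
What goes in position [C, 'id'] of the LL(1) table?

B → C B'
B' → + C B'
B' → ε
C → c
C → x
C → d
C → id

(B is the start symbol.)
To find M[C, 'id'], we find productions for C where 'id' is in the predict set (PREDICT(N → α) = (FIRST(α) \ {ε}) ∪ (FOLLOW(N) if α ⇒* ε)).

C → c: PREDICT = { 'c' }
C → x: PREDICT = { 'x' }
C → d: PREDICT = { 'd' }
C → id: PREDICT = { 'id' }
  'id' is in predict set, so this production goes in M[C, 'id']

M[C, 'id'] = C → id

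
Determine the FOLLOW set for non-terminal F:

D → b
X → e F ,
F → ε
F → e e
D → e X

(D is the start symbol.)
To compute FOLLOW(F), find every occurrence of F on a right-hand side N → α F β: add FIRST(β) \ {ε}, and if β is empty or nullable also add FOLLOW(N). Iterate to a fixed point.

In X → e F ,: F is followed by ',', add FIRST(',') \ {ε} = { ',' }

Taking the union: FOLLOW(F) = { ',' }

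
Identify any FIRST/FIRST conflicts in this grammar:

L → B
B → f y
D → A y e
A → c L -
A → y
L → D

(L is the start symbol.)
A FIRST/FIRST conflict occurs when two productions N → α and N → β for the same non-terminal have FIRST(α) ∩ FIRST(β) ≠ ∅ (with ε ∈ FIRST of a nullable right-hand side, so two nullable alternatives also conflict).

FIRST sets of the non-terminals at (or reachable through a nullable prefix from) the front of some alternative:
  FIRST(B) = { 'f' }
  FIRST(D) = { 'c', 'y' }

Productions for L:
  L → B: FIRST = { 'f' }
  L → D: FIRST = { 'c', 'y' }
Productions for A:
  A → c L -: FIRST = { 'c' }
  A → y: FIRST = { 'y' }
B, D have only one production, so no FIRST/FIRST conflict is possible there.

All alternatives of each non-terminal have pairwise disjoint FIRST sets.

Answer: No FIRST/FIRST conflicts.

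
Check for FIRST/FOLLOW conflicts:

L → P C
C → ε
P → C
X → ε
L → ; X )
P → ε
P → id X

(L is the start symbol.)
Nullable non-terminals: C, L, P, X.
FIRST sets used below: FIRST(P) = { 'id', ε }, FIRST(C) = { ε }
C has a nullable alternative but only one production, so nothing to check.

L: nullable alternative(s) L → P C; FOLLOW(L) = { $ }
  L → P C: FIRST \ {ε} = { 'id' } — this is the only nullable alternative, skip
  L → ; X ): FIRST \ {ε} = { ';' } — disjoint from FOLLOW(L)

P: nullable alternative(s) P → C, P → ε; FOLLOW(P) = { $ }
  P → C: FIRST \ {ε} = { } — disjoint from FOLLOW(P)
  P → ε: FIRST \ {ε} = { } — disjoint from FOLLOW(P)
  P → id X: FIRST \ {ε} = { 'id' } — disjoint from FOLLOW(P)
X has a nullable alternative but only one production, so nothing to check.

No FIRST/FOLLOW conflicts found.

Answer: No FIRST/FOLLOW conflicts.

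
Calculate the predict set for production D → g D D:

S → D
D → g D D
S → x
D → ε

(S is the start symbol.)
PREDICT(D → g D D) = (FIRST(RHS) \ {ε}) ∪ (FOLLOW(D) if ε ∈ FIRST(RHS), i.e. RHS ⇒* ε)
FIRST(g D D) = { 'g' }
ε ∉ FIRST(g D D), so FOLLOW(D) is not added.
PREDICT(D → g D D) = { 'g' }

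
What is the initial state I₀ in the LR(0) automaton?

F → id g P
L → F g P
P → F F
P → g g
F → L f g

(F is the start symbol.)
{ [F → . L f g], [F → . id g P], [F' → . F], [L → . F g P] }

First, augment the grammar with F' → F
I₀ = CLOSURE({ [F' → . F] }):
  [F' → . F] has the dot before F: add [F → . id g P], [F → . L f g]
  [F → . L f g] has the dot before L: add [L → . F g P]
No further items can be added.

I₀ = { [F → . L f g], [F → . id g P], [F' → . F], [L → . F g P] }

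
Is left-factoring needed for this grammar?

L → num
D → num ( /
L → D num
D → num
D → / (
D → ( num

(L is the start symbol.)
Yes, D has productions with common prefix 'num'

Left-factoring is needed when two productions for the same non-terminal
share a common prefix on the right-hand side.

Productions for L:
  L → num
  L → D num
Productions for D:
  D → num ( /
  D → num
  D → / (
  D → ( num

Found common prefix 'num' in productions for D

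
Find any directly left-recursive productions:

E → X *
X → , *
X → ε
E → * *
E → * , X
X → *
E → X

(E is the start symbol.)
No direct left recursion

Direct left recursion occurs when N → N α for some non-terminal N (the right-hand side begins with the left-hand side itself).

E → X *: starts with X
X → , *: starts with ','
X → ε: starts with ε
E → * *: starts with '*'
E → * , X: starts with '*'
X → *: starts with '*'
E → X: starts with X

No direct left recursion found.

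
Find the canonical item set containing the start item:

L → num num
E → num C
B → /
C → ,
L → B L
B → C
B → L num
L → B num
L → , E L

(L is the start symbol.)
{ [B → . /], [B → . C], [B → . L num], [C → . ,], [L → . , E L], [L → . B L], [L → . B num], [L → . num num], [L' → . L] }

First, augment the grammar with L' → L
I₀ = CLOSURE({ [L' → . L] }):
  [L' → . L] has the dot before L: add [L → . num num], [L → . B L], [L → . B num], [L → . , E L]
  [L → . B L] has the dot before B: add [B → . /], [B → . C], [B → . L num]
  [B → . C] has the dot before C: add [C → . ,]
No further items can be added.

I₀ = { [B → . /], [B → . C], [B → . L num], [C → . ,], [L → . , E L], [L → . B L], [L → . B num], [L → . num num], [L' → . L] }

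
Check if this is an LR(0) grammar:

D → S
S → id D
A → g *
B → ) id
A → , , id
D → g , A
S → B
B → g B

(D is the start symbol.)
Yes, the grammar is LR(0)

A grammar is LR(0) if no state in the canonical LR(0) collection has:
  - both a shift item (dot before a terminal) and a complete item (shift-reduce conflict), or
  - two or more complete items (reduce-reduce conflict; the accept item [D' → D .] counts as a complete item here).

Augment with D' → D and build the canonical LR(0) collection (I0 = CLOSURE({[D' → . D]}), then GOTO on every symbol after a dot until no new states appear). It has 18 states:
  I0: { [B → . ) id], [B → . g B], [D → . S], [D → . g , A], [D' → . D], [S → . B], [S → . id D] }  — shift
  I1: { [B → ) . id] }  — shift
  I2: { [S → B .] }  — reduce
  I3: { [D' → D .] }  — accept
  I4: { [D → S .] }  — reduce
  I5: { [B → . ) id], [B → . g B], [B → g . B], [D → g . , A] }  — shift
  I6: { [B → . ) id], [B → . g B], [D → . S], [D → . g , A], [S → . B], [S → . id D], [S → id . D] }  — shift
  I7: { [S → id D .] }  — reduce
  I8: { [A → . , , id], [A → . g *], [D → g , . A] }  — shift
  I9: { [B → g B .] }  — reduce
  I10: { [B → . ) id], [B → . g B], [B → g . B] }  — shift
  I11: { [A → , . , id] }  — shift
  I12: { [D → g , A .] }  — reduce
  I13: { [A → g . *] }  — shift
  I14: { [A → g * .] }  — reduce
  I15: { [A → , , . id] }  — shift
  I16: { [A → , , id .] }  — reduce
  I17: { [B → ) id .] }  — reduce

Every state is either a pure shift/goto state or contains exactly one complete item and nothing to shift — no conflicts. The grammar is LR(0).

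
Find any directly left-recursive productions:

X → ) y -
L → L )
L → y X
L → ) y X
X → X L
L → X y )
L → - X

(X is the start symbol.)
Yes, L, X are left-recursive

Direct left recursion occurs when N → N α for some non-terminal N (the right-hand side begins with the left-hand side itself).

X → ) y -: starts with ')'
L → L ): LEFT RECURSIVE (starts with L)
L → y X: starts with y
L → ) y X: starts with ')'
X → X L: LEFT RECURSIVE (starts with X)
L → X y ): starts with X
L → - X: starts with '-'

The grammar has direct left recursion on: L, X.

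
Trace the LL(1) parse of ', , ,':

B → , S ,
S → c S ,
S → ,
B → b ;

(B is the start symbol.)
Stack is shown with the top on the left.

Stack    Input    Action
------------------------
B $      , , , $  output B → , S ,
, S , $  , , , $  match ','
S , $    , , $    output S → ,
, , $    , , $    match ','
, $      , $      match ','
$        $        accept

The string is accepted.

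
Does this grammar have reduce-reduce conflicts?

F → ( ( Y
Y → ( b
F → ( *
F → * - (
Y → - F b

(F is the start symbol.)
Augment with F' → F and build the canonical LR(0) collection (I0 = CLOSURE({[F' → . F]}), then GOTO on every symbol after a dot until no new states appear). It has 14 states:
  I0: { [F → . ( ( Y], [F → . ( *], [F → . * - (], [F' → . F] }  — shift
  I1: { [F → ( . ( Y], [F → ( . *] }  — shift
  I2: { [F → * . - (] }  — shift
  I3: { [F' → F .] }  — accept
  I4: { [F → * - . (] }  — shift
  I5: { [F → * - ( .] }  — reduce
  I6: { [F → ( ( . Y], [Y → . ( b], [Y → . - F b] }  — shift
  I7: { [F → ( * .] }  — reduce
  I8: { [Y → ( . b] }  — shift
  I9: { [F → . ( ( Y], [F → . ( *], [F → . * - (], [Y → - . F b] }  — shift
  I10: { [F → ( ( Y .] }  — reduce
  I11: { [Y → - F . b] }  — shift
  I12: { [Y → - F b .] }  — reduce
  I13: { [Y → ( b .] }  — reduce

No state contains more than one complete item.

Answer: No reduce-reduce conflicts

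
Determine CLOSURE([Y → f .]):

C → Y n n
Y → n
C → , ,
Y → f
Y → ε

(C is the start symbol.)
To compute CLOSURE, for each item [A → α.Bβ] where B is a non-terminal, add [B → .γ] for all productions B → γ; repeat for the newly added items until nothing changes.

Start with: [Y → f .]
The dot is at the end, so nothing is added.

CLOSURE = { [Y → f .] }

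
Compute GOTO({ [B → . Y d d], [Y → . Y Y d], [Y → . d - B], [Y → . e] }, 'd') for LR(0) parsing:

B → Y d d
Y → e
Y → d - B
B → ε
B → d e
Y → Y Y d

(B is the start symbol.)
GOTO(I, 'd') = CLOSURE({ [A → αX.β] : [A → α.Xβ] ∈ I, X = 'd' })

Items with dot before 'd', with the dot advanced:
  [Y → . d - B] → [Y → d . - B]
Closure adds nothing (no advanced item has the dot before a non-terminal).

GOTO = { [Y → d . - B] }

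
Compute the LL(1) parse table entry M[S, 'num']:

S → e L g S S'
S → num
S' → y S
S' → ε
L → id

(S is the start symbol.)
S → num

To find M[S, 'num'], we find productions for S where 'num' is in the predict set (PREDICT(N → α) = (FIRST(α) \ {ε}) ∪ (FOLLOW(N) if α ⇒* ε)).

S → e L g S S': PREDICT = { 'e' }
S → num: PREDICT = { 'num' }
  'num' is in predict set, so this production goes in M[S, 'num']

M[S, 'num'] = S → num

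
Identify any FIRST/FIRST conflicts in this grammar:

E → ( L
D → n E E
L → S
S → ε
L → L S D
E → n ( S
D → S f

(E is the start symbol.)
FIRST sets of the non-terminals at (or reachable through a nullable prefix from) the front of some alternative:
  FIRST(S) = { ε }
  FIRST(L) = { 'f', 'n', ε }
  FIRST(D) = { 'f', 'n' }

Productions for E:
  E → ( L: FIRST = { '(' }
  E → n ( S: FIRST = { 'n' }
Productions for D:
  D → n E E: FIRST = { 'n' }
  D → S f: FIRST = { 'f' }
Productions for L:
  L → S: FIRST = { ε }
  L → L S D: FIRST = { 'f', 'n' }
S has only one production, so no FIRST/FIRST conflict is possible there.

All alternatives of each non-terminal have pairwise disjoint FIRST sets.

Answer: No FIRST/FIRST conflicts.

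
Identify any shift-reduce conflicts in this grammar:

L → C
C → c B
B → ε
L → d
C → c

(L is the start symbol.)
Augment with L' → L and build the canonical LR(0) collection (I0 = CLOSURE({[L' → . L]}), then GOTO on every symbol after a dot until no new states appear). It has 6 states:
  I0: { [C → . c B], [C → . c], [L → . C], [L → . d], [L' → . L] }  — shift
  I1: { [L → C .] }  — reduce
  I2: { [L' → L .] }  — accept
  I3: { [B → .], [C → c . B], [C → c .] }  — 2 reduces
  I4: { [L → d .] }  — reduce
  I5: { [C → c B .] }  — reduce

No state contains both a complete item and a shift item.

Answer: No shift-reduce conflicts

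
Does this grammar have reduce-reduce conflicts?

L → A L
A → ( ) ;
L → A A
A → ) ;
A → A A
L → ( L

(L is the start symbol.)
Augment with L' → L and build the canonical LR(0) collection (I0 = CLOSURE({[L' → . L]}), then GOTO on every symbol after a dot until no new states appear). It has 11 states:
  I0: { [A → . ( ) ;], [A → . ) ;], [A → . A A], [L → . ( L], [L → . A A], [L → . A L], [L' → . L] }  — shift
  I1: { [A → ( . ) ;], [A → . ( ) ;], [A → . ) ;], [A → . A A], [L → ( . L], [L → . ( L], [L → . A A], [L → . A L] }  — shift
  I2: { [A → ) . ;] }  — shift
  I3: { [A → . ( ) ;], [A → . ) ;], [A → . A A], [A → A . A], [L → . ( L], [L → . A A], [L → . A L], [L → A . A], [L → A . L] }  — shift
  I4: { [L' → L .] }  — accept
  I5: { [A → . ( ) ;], [A → . ) ;], [A → . A A], [A → A . A], [A → A A .], [L → . ( L], [L → . A A], [L → . A L], [L → A . A], [L → A . L], [L → A A .] }  — shift, 2 reduces
  I6: { [L → A L .] }  — reduce
  I7: { [A → ) ; .] }  — reduce
  I8: { [A → ( ) . ;], [A → ) . ;] }  — shift
  I9: { [L → ( L .] }  — reduce
  I10: { [A → ( ) ; .], [A → ) ; .] }  — 2 reduces

I5 contains complete items [A → A A .], [L → A A .] — reduce-reduce conflict.
I10 contains complete items [A → ( ) ; .], [A → ) ; .] — reduce-reduce conflict.

Answer: Yes — I5: [A → A A .] vs [L → A A .]; I10: [A → ( ) ; .] vs [A → ) ; .]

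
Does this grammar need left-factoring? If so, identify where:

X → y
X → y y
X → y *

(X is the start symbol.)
Left-factoring is needed when two productions for the same non-terminal
share a common prefix on the right-hand side.

Productions for X:
  X → y
  X → y y
  X → y *

Found common prefix 'y' in productions for X

Answer: Yes, X has productions with common prefix 'y'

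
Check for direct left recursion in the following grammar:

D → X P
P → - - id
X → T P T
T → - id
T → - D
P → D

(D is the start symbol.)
Direct left recursion occurs when N → N α for some non-terminal N (the right-hand side begins with the left-hand side itself).

D → X P: starts with X
P → - - id: starts with '-'
X → T P T: starts with T
T → - id: starts with '-'
T → - D: starts with '-'
P → D: starts with D

No direct left recursion found.

Answer: No direct left recursion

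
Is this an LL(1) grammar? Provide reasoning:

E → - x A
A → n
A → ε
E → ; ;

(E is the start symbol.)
Yes, the grammar is LL(1).

Relevant sets:
  FOLLOW(A) = { $ }

For E:
  PREDICT(E → '-' x A) = { '-' }
  PREDICT(E → ';' ';') = { ';' }
For A:
  PREDICT(A → n) = { 'n' }
  PREDICT(A → ε) = { $ }

All predict sets are disjoint. The grammar IS LL(1).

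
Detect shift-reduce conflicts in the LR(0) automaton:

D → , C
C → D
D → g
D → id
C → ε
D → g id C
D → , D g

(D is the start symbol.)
Augment with D' → D and build the canonical LR(0) collection (I0 = CLOSURE({[D' → . D]}), then GOTO on every symbol after a dot until no new states appear). It has 11 states:
  I0: { [D → . , C], [D → . , D g], [D → . g id C], [D → . g], [D → . id], [D' → . D] }  — shift
  I1: { [C → . D], [C → .], [D → , . C], [D → , . D g], [D → . , C], [D → . , D g], [D → . g id C], [D → . g], [D → . id] }  — shift, reduce
  I2: { [D' → D .] }  — accept
  I3: { [D → g . id C], [D → g .] }  — shift, reduce
  I4: { [D → id .] }  — reduce
  I5: { [C → . D], [C → .], [D → . , C], [D → . , D g], [D → . g id C], [D → . g], [D → . id], [D → g id . C] }  — shift, reduce
  I6: { [D → g id C .] }  — reduce
  I7: { [C → D .] }  — reduce
  I8: { [D → , C .] }  — reduce
  I9: { [C → D .], [D → , D . g] }  — shift, reduce
  I10: { [D → , D g .] }  — reduce

I1 contains reduce item [C → .] and shift items [D → . , C], [D → . , D g], [D → . g], [D → . g id C], [D → . id] — shift-reduce conflict.
I3 contains reduce item [D → g .] and shift item [D → g . id C] — shift-reduce conflict.
I5 contains reduce item [C → .] and shift items [D → . , C], [D → . , D g], [D → . g], [D → . g id C], [D → . id] — shift-reduce conflict.
I9 contains reduce item [C → D .] and shift item [D → , D . g] — shift-reduce conflict.

Answer: Yes — I1: [C → .] vs [D → . , C]; I3: [D → g .] vs [D → g . id C]; I5: [C → .] vs [D → . , C]; I9: [C → D .] vs [D → , D . g]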